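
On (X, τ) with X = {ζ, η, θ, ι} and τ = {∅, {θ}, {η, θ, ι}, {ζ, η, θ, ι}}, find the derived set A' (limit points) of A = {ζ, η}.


A' = {ζ, ι}

For each x ∈ X, list the open sets U ∈ τ with x ∈ U, then check whether U ∩ (A ∖ {x}) ≠ ∅ for every such U.
  x = ζ: opens ∋ x are {ζ, η, θ, ι}; each meets A ∖ {ζ}, so x IS a limit point.
  x = η: open {η, θ, ι} ∋ x has {η, θ, ι} ∩ (A ∖ {η}) = ∅, so x is NOT a limit point.
  x = θ: open {θ} ∋ x has {θ} ∩ (A ∖ {θ}) = ∅, so x is NOT a limit point.
  x = ι: opens ∋ x are {η, θ, ι}, {ζ, η, θ, ι}; each meets A ∖ {ι}, so x IS a limit point.
Collecting: A' = {ζ, ι}.


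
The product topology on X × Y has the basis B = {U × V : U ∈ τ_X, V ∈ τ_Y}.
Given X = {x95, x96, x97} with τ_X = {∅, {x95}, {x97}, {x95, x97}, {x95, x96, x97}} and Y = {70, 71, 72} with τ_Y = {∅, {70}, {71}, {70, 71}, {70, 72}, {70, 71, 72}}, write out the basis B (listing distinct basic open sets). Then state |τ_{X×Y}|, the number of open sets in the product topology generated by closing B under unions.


Basis B = {∅ × ∅, {x95} × {70}, {x95} × {71}, {x97} × {70}, {x97} × {71}, {x95} × {70, 71}, {x95} × {70, 72}, {x95, x97} × {70}, {x95, x97} × {71}, {x97} × {70, 71}, {x97} × {70, 72}, {x95} × {70, 71, 72}, {x95, x96, x97} × {70}, {x95, x96, x97} × {71}, {x97} × {70, 71, 72}, {x95, x97} × {70, 71}, {x95, x97} × {70, 72}, {x95, x97} × {70, 71, 72}, {x95, x96, x97} × {70, 71}, {x95, x96, x97} × {70, 72}, {x95, x96, x97} × {70, 71, 72}}; |τ_{X×Y}| = 70.

Enumerate products U × V with U ∈ τ_X, V ∈ τ_Y (deduplicated):
  ∅ × ∅ = {} (∅)
  {x95} × {70} = {(x95,70)}
  {x95} × {71} = {(x95,71)}
  {x97} × {70} = {(x97,70)}
  {x97} × {71} = {(x97,71)}
  {x95} × {70, 71} = {(x95,70), (x95,71)}
  {x95} × {70, 72} = {(x95,70), (x95,72)}
  {x95, x97} × {70} = {(x95,70), (x97,70)}
  {x95, x97} × {71} = {(x95,71), (x97,71)}
  {x97} × {70, 71} = {(x97,70), (x97,71)}
  {x97} × {70, 72} = {(x97,70), (x97,72)}
  {x95} × {70, 71, 72} = {(x95,70), (x95,71), (x95,72)}
  {x95, x96, x97} × {70} = {(x95,70), (x96,70), (x97,70)}
  {x95, x96, x97} × {71} = {(x95,71), (x96,71), (x97,71)}
  {x97} × {70, 71, 72} = {(x97,70), (x97,71), (x97,72)}
  {x95, x97} × {70, 71} = {(x95,70), (x95,71), (x97,70), (x97,71)}
  {x95, x97} × {70, 72} = {(x95,70), (x95,72), (x97,70), (x97,72)}
  {x95, x97} × {70, 71, 72} = {(x95,70), (x95,71), (x95,72), (x97,70), (x97,71), (x97,72)}
  {x95, x96, x97} × {70, 71} = {(x95,70), (x95,71), (x96,70), (x96,71), (x97,70), (x97,71)}
  {x95, x96, x97} × {70, 72} = {(x95,70), (x95,72), (x96,70), (x96,72), (x97,70), (x97,72)}
  {x95, x96, x97} × {70, 71, 72} = {(x95,70), (x95,71), (x95,72), (x96,70), (x96,71), (x96,72), (x97,70), (x97,71), (x97,72)}
These 21 distinct sets form the basis B.
Close under arbitrary unions to get τ_{X×Y}; counting gives |τ_{X×Y}| = 70.


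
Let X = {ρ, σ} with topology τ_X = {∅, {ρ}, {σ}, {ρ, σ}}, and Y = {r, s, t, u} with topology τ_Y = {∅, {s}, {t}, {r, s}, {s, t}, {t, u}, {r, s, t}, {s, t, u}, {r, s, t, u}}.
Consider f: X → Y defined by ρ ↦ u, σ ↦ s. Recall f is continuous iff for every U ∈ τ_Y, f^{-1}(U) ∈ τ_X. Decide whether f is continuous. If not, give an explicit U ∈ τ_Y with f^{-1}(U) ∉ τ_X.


f IS continuous.

Compute f^{-1}(U) for each U ∈ τ_Y:
  U = ∅: f^{-1}(U) = ∅ ∈ τ_X ✓.
  U = {s}: f^{-1}(U) = {σ} ∈ τ_X ✓.
  U = {t}: f^{-1}(U) = ∅ ∈ τ_X ✓.
  U = {r, s}: f^{-1}(U) = {σ} ∈ τ_X ✓.
  U = {s, t}: f^{-1}(U) = {σ} ∈ τ_X ✓.
  U = {t, u}: f^{-1}(U) = {ρ} ∈ τ_X ✓.
  U = {r, s, t}: f^{-1}(U) = {σ} ∈ τ_X ✓.
  U = {s, t, u}: f^{-1}(U) = {ρ, σ} ∈ τ_X ✓.
  U = {r, s, t, u}: f^{-1}(U) = {ρ, σ} ∈ τ_X ✓.
Every preimage lies in τ_X, so f IS continuous.


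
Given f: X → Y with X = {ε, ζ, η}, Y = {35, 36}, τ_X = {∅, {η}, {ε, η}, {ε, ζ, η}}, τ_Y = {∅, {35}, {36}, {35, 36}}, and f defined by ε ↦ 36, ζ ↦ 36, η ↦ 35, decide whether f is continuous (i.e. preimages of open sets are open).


f is NOT continuous.

Compute f^{-1}(U) for each U ∈ τ_Y:
  U = ∅: f^{-1}(U) = ∅ ∈ τ_X ✓.
  U = {35}: f^{-1}(U) = {η} ∈ τ_X ✓.
  U = {36}: f^{-1}(U) = {ε, ζ} ∉ τ_X ✗.
  U = {35, 36}: f^{-1}(U) = {ε, ζ, η} ∈ τ_X ✓.
Found U = {36} with f^{-1}(U) = {ε, ζ} not in τ_X. Therefore f is NOT continuous.


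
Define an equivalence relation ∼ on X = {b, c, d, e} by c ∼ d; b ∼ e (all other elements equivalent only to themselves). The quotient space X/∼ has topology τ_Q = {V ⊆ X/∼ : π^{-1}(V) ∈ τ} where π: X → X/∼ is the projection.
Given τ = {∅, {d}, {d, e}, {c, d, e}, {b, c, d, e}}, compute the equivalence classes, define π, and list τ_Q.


X/∼ = {[b=e], [c=d]}; |τ_Q| = 2.

Equivalence classes: [b=e], [c=d].
Quotient map π: X → X/∼ sends b ↦ [b=e], c ↦ [c=d], d ↦ [c=d], e ↦ [b=e].
For each subset V ⊆ X/∼, compute π^{-1}(V) ⊆ X and check whether π^{-1}(V) ∈ τ. V is open in τ_Q iff π^{-1}(V) ∈ τ.
  V = {}: π^{-1}(V) = ∅ ∈ τ ✓.
  V = {[b=e]}: π^{-1}(V) = {b, e} ∉ τ ✗.
  V = {[c=d]}: π^{-1}(V) = {c, d} ∉ τ ✗.
  V = {[b=e], [c=d]}: π^{-1}(V) = {b, c, d, e} ∈ τ ✓.
Open sets in the quotient: τ_Q = {{}, {[b=e], [c=d]}} (2 elements).


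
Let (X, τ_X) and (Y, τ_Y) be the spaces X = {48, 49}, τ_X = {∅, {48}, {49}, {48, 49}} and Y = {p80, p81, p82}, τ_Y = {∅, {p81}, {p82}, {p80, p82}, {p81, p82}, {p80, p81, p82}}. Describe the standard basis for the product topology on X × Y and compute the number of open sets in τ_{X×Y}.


Basis B = {∅ × ∅, {48} × {p81}, {48} × {p82}, {49} × {p81}, {49} × {p82}, {48} × {p80, p82}, {48} × {p81, p82}, {48, 49} × {p81}, {48, 49} × {p82}, {49} × {p80, p82}, {49} × {p81, p82}, {48} × {p80, p81, p82}, {49} × {p80, p81, p82}, {48, 49} × {p80, p82}, {48, 49} × {p81, p82}, {48, 49} × {p80, p81, p82}}; |τ_{X×Y}| = 36.

Enumerate products U × V with U ∈ τ_X, V ∈ τ_Y (deduplicated):
  ∅ × ∅ = {} (∅)
  {48} × {p81} = {(48,p81)}
  {48} × {p82} = {(48,p82)}
  {49} × {p81} = {(49,p81)}
  {49} × {p82} = {(49,p82)}
  {48} × {p80, p82} = {(48,p80), (48,p82)}
  {48} × {p81, p82} = {(48,p81), (48,p82)}
  {48, 49} × {p81} = {(48,p81), (49,p81)}
  {48, 49} × {p82} = {(48,p82), (49,p82)}
  {49} × {p80, p82} = {(49,p80), (49,p82)}
  {49} × {p81, p82} = {(49,p81), (49,p82)}
  {48} × {p80, p81, p82} = {(48,p80), (48,p81), (48,p82)}
  {49} × {p80, p81, p82} = {(49,p80), (49,p81), (49,p82)}
  {48, 49} × {p80, p82} = {(48,p80), (48,p82), (49,p80), (49,p82)}
  {48, 49} × {p81, p82} = {(48,p81), (48,p82), (49,p81), (49,p82)}
  {48, 49} × {p80, p81, p82} = {(48,p80), (48,p81), (48,p82), (49,p80), (49,p81), (49,p82)}
These 16 distinct sets form the basis B.
Close under arbitrary unions to get τ_{X×Y}; counting gives |τ_{X×Y}| = 36.


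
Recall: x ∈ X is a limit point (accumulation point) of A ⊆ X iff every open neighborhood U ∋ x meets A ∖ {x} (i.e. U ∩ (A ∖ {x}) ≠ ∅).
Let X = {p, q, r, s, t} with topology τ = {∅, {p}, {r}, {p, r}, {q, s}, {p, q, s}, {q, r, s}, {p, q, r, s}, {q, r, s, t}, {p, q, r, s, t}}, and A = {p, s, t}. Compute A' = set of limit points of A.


A' = {q, t}

For each x ∈ X, list the open sets U ∈ τ with x ∈ U, then check whether U ∩ (A ∖ {x}) ≠ ∅ for every such U.
  x = p: open {p} ∋ x has {p} ∩ (A ∖ {p}) = ∅, so x is NOT a limit point.
  x = q: opens ∋ x are {q, s}, {p, q, s}, {q, r, s}, {p, q, r, s}, {q, r, s, t}, {p, q, r, s, t}; each meets A ∖ {q}, so x IS a limit point.
  x = r: open {r} ∋ x has {r} ∩ (A ∖ {r}) = ∅, so x is NOT a limit point.
  x = s: open {q, s} ∋ x has {q, s} ∩ (A ∖ {s}) = ∅, so x is NOT a limit point.
  x = t: opens ∋ x are {q, r, s, t}, {p, q, r, s, t}; each meets A ∖ {t}, so x IS a limit point.
Collecting: A' = {q, t}.


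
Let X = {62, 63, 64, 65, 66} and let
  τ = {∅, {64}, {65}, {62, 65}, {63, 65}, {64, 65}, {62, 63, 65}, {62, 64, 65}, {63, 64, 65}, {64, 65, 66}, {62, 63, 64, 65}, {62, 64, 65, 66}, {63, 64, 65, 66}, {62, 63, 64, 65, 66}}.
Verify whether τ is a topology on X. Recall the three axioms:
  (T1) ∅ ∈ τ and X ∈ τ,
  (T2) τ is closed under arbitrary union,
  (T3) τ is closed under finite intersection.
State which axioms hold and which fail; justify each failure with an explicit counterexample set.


τ IS a topology on X.

Axiom (T1): ∅ ∈ τ? Yes; X ∈ τ? Yes.
Axiom (T2/T3): check pairwise unions and intersections of members of τ.
All pairwise intersections and unions checked — each lies in τ. Therefore τ satisfies (T1), (T2), (T3): it IS a topology on X.


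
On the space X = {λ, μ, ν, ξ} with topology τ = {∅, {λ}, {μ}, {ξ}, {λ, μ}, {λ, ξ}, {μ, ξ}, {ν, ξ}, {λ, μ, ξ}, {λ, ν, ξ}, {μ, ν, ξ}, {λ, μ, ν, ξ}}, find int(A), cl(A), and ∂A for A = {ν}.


int(A) = ∅, cl(A) = {ν}, ∂A = {ν}.

Closed sets in (X, τ) are complements of opens:
  closed(X, τ) = {∅, {λ}, {μ}, {ν}, {λ, μ}, {λ, ν}, {μ, ν}, {ν, ξ}, {λ, μ, ν}, {λ, ν, ξ}, {μ, ν, ξ}, {λ, μ, ν, ξ}}.
int(A) = ⋃ {U ∈ τ : U ⊆ A}. Opens contained in A: ∅.
Taking the union of these: int(A) = ∅.
cl(A) = ⋂ {C closed : A ⊆ C}. Closed sets containing A: {ν}, {λ, ν}, {μ, ν}, {ν, ξ}, {λ, μ, ν}, {λ, ν, ξ}, {μ, ν, ξ}, {λ, μ, ν, ξ}.
Intersecting these: cl(A) = {ν}.
∂A = cl(A) ∖ int(A) = {ν} ∖ ∅ = {ν}.


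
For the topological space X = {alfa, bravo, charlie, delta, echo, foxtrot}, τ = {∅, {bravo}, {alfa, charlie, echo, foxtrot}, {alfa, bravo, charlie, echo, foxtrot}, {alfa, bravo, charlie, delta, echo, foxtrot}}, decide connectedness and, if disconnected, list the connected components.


(X, τ) is connected.

Find clopen sets (U ∈ τ with X ∖ U ∈ τ):
  U = ∅, X ∖ U = {alfa, bravo, charlie, delta, echo, foxtrot} — both open, so U is clopen.
  U = {alfa, bravo, charlie, delta, echo, foxtrot}, X ∖ U = ∅ — both open, so U is clopen.
Only trivial clopens (∅ and X) exist, so (X, τ) is connected.
Compute connected components by grouping points that agree on all clopens:
  component: {alfa, bravo, charlie, delta, echo, foxtrot}


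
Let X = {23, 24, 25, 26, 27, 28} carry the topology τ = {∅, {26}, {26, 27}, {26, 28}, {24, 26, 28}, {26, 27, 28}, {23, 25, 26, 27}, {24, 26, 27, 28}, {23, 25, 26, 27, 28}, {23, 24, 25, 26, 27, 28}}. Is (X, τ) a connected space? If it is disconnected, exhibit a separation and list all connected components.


(X, τ) is connected.

Find clopen sets (U ∈ τ with X ∖ U ∈ τ):
  U = ∅, X ∖ U = {23, 24, 25, 26, 27, 28} — both open, so U is clopen.
  U = {23, 24, 25, 26, 27, 28}, X ∖ U = ∅ — both open, so U is clopen.
Only trivial clopens (∅ and X) exist, so (X, τ) is connected.
Compute connected components by grouping points that agree on all clopens:
  component: {23, 24, 25, 26, 27, 28}


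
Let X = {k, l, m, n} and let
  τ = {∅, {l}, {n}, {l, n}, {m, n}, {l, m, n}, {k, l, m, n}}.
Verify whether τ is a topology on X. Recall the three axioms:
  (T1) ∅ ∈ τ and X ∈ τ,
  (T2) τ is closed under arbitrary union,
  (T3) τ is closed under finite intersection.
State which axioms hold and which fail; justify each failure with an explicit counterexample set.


τ IS a topology on X.

Axiom (T1): ∅ ∈ τ? Yes; X ∈ τ? Yes.
Axiom (T2/T3): check pairwise unions and intersections of members of τ.
All pairwise intersections and unions checked — each lies in τ. Therefore τ satisfies (T1), (T2), (T3): it IS a topology on X.


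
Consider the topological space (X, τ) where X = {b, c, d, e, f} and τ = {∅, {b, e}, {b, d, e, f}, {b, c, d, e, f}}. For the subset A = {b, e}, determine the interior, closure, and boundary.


int(A) = {b, e}, cl(A) = {b, c, d, e, f}, ∂A = {c, d, f}.

Closed sets in (X, τ) are complements of opens:
  closed(X, τ) = {∅, {c}, {c, d, f}, {b, c, d, e, f}}.
int(A) = ⋃ {U ∈ τ : U ⊆ A}. Opens contained in A: ∅, {b, e}.
Taking the union of these: int(A) = {b, e}.
cl(A) = ⋂ {C closed : A ⊆ C}. Closed sets containing A: {b, c, d, e, f}.
Intersecting these: cl(A) = {b, c, d, e, f}.
∂A = cl(A) ∖ int(A) = {b, c, d, e, f} ∖ {b, e} = {c, d, f}.


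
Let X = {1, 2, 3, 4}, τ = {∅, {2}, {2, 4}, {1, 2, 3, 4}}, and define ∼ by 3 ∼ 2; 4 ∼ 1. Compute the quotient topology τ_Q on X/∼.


X/∼ = {[1=4], [2=3]}; |τ_Q| = 2.

Equivalence classes: [1=4], [2=3].
Quotient map π: X → X/∼ sends 1 ↦ [1=4], 2 ↦ [2=3], 3 ↦ [2=3], 4 ↦ [1=4].
For each subset V ⊆ X/∼, compute π^{-1}(V) ⊆ X and check whether π^{-1}(V) ∈ τ. V is open in τ_Q iff π^{-1}(V) ∈ τ.
  V = {}: π^{-1}(V) = ∅ ∈ τ ✓.
  V = {[1=4]}: π^{-1}(V) = {1, 4} ∉ τ ✗.
  V = {[2=3]}: π^{-1}(V) = {2, 3} ∉ τ ✗.
  V = {[1=4], [2=3]}: π^{-1}(V) = {1, 2, 3, 4} ∈ τ ✓.
Open sets in the quotient: τ_Q = {{}, {[1=4], [2=3]}} (2 elements).


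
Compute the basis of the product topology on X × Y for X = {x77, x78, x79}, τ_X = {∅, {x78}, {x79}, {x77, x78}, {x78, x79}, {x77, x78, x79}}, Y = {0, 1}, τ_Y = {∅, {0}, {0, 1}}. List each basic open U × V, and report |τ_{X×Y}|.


Basis B = {∅ × ∅, {x78} × {0}, {x79} × {0}, {x77, x78} × {0}, {x78} × {0, 1}, {x78, x79} × {0}, {x79} × {0, 1}, {x77, x78, x79} × {0}, {x77, x78} × {0, 1}, {x78, x79} × {0, 1}, {x77, x78, x79} × {0, 1}}; |τ_{X×Y}| = 18.

Enumerate products U × V with U ∈ τ_X, V ∈ τ_Y (deduplicated):
  ∅ × ∅ = {} (∅)
  {x78} × {0} = {(x78,0)}
  {x79} × {0} = {(x79,0)}
  {x77, x78} × {0} = {(x77,0), (x78,0)}
  {x78} × {0, 1} = {(x78,0), (x78,1)}
  {x78, x79} × {0} = {(x78,0), (x79,0)}
  {x79} × {0, 1} = {(x79,0), (x79,1)}
  {x77, x78, x79} × {0} = {(x77,0), (x78,0), (x79,0)}
  {x77, x78} × {0, 1} = {(x77,0), (x77,1), (x78,0), (x78,1)}
  {x78, x79} × {0, 1} = {(x78,0), (x78,1), (x79,0), (x79,1)}
  {x77, x78, x79} × {0, 1} = {(x77,0), (x77,1), (x78,0), (x78,1), (x79,0), (x79,1)}
These 11 distinct sets form the basis B.
Close under arbitrary unions to get τ_{X×Y}; counting gives |τ_{X×Y}| = 18.


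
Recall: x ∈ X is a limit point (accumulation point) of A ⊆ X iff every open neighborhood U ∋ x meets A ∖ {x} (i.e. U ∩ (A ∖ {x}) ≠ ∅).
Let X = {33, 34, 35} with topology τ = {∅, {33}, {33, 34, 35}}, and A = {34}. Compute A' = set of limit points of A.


A' = {35}

For each x ∈ X, list the open sets U ∈ τ with x ∈ U, then check whether U ∩ (A ∖ {x}) ≠ ∅ for every such U.
  x = 33: open {33} ∋ x has {33} ∩ (A ∖ {33}) = ∅, so x is NOT a limit point.
  x = 34: open {33, 34, 35} ∋ x has {33, 34, 35} ∩ (A ∖ {34}) = ∅, so x is NOT a limit point.
  x = 35: opens ∋ x are {33, 34, 35}; each meets A ∖ {35}, so x IS a limit point.
Collecting: A' = {35}.


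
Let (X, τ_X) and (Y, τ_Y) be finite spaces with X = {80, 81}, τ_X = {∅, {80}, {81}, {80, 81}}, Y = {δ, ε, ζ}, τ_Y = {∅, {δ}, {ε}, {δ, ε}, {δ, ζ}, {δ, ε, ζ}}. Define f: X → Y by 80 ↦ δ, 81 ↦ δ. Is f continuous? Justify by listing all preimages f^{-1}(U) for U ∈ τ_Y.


f IS continuous.

Compute f^{-1}(U) for each U ∈ τ_Y:
  U = ∅: f^{-1}(U) = ∅ ∈ τ_X ✓.
  U = {δ}: f^{-1}(U) = {80, 81} ∈ τ_X ✓.
  U = {ε}: f^{-1}(U) = ∅ ∈ τ_X ✓.
  U = {δ, ε}: f^{-1}(U) = {80, 81} ∈ τ_X ✓.
  U = {δ, ζ}: f^{-1}(U) = {80, 81} ∈ τ_X ✓.
  U = {δ, ε, ζ}: f^{-1}(U) = {80, 81} ∈ τ_X ✓.
Every preimage lies in τ_X, so f IS continuous.


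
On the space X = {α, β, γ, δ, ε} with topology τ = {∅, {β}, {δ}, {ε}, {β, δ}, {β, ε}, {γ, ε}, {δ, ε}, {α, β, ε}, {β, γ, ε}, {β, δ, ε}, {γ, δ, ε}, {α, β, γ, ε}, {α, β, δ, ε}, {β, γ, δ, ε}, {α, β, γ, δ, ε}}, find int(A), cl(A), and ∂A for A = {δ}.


int(A) = {δ}, cl(A) = {δ}, ∂A = ∅.

Closed sets in (X, τ) are complements of opens:
  closed(X, τ) = {∅, {α}, {γ}, {δ}, {α, β}, {α, γ}, {α, δ}, {γ, δ}, {α, β, γ}, {α, β, δ}, {α, γ, δ}, {α, γ, ε}, {α, β, γ, δ}, {α, β, γ, ε}, {α, γ, δ, ε}, {α, β, γ, δ, ε}}.
int(A) = ⋃ {U ∈ τ : U ⊆ A}. Opens contained in A: ∅, {δ}.
Taking the union of these: int(A) = {δ}.
cl(A) = ⋂ {C closed : A ⊆ C}. Closed sets containing A: {δ}, {α, δ}, {γ, δ}, {α, β, δ}, {α, γ, δ}, {α, β, γ, δ}, {α, γ, δ, ε}, {α, β, γ, δ, ε}.
Intersecting these: cl(A) = {δ}.
∂A = cl(A) ∖ int(A) = {δ} ∖ {δ} = ∅.


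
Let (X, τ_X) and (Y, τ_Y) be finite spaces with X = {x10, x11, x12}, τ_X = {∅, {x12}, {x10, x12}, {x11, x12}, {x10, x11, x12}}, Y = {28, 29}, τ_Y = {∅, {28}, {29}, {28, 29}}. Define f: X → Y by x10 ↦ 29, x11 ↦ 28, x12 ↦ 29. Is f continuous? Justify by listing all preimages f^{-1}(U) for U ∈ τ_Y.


f is NOT continuous.

Compute f^{-1}(U) for each U ∈ τ_Y:
  U = ∅: f^{-1}(U) = ∅ ∈ τ_X ✓.
  U = {28}: f^{-1}(U) = {x11} ∉ τ_X ✗.
  U = {29}: f^{-1}(U) = {x10, x12} ∈ τ_X ✓.
  U = {28, 29}: f^{-1}(U) = {x10, x11, x12} ∈ τ_X ✓.
Found U = {28} with f^{-1}(U) = {x11} not in τ_X. Therefore f is NOT continuous.


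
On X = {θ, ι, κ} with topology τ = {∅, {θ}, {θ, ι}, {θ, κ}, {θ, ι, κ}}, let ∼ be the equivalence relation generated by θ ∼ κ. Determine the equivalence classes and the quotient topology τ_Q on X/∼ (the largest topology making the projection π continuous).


X/∼ = {[θ=κ], [ι]}; |τ_Q| = 3.

Equivalence classes: [θ=κ], [ι].
Quotient map π: X → X/∼ sends θ ↦ [θ=κ], ι ↦ [ι], κ ↦ [θ=κ].
For each subset V ⊆ X/∼, compute π^{-1}(V) ⊆ X and check whether π^{-1}(V) ∈ τ. V is open in τ_Q iff π^{-1}(V) ∈ τ.
  V = {}: π^{-1}(V) = ∅ ∈ τ ✓.
  V = {[θ=κ]}: π^{-1}(V) = {θ, κ} ∈ τ ✓.
  V = {[ι]}: π^{-1}(V) = {ι} ∉ τ ✗.
  V = {[θ=κ], [ι]}: π^{-1}(V) = {θ, ι, κ} ∈ τ ✓.
Open sets in the quotient: τ_Q = {{}, {[θ=κ]}, {[θ=κ], [ι]}} (3 elements).


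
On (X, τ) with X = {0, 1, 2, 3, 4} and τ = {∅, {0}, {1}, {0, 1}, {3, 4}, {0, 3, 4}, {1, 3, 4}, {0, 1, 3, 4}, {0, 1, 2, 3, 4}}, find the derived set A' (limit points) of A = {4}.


A' = {2, 3}

For each x ∈ X, list the open sets U ∈ τ with x ∈ U, then check whether U ∩ (A ∖ {x}) ≠ ∅ for every such U.
  x = 0: open {0} ∋ x has {0} ∩ (A ∖ {0}) = ∅, so x is NOT a limit point.
  x = 1: open {1} ∋ x has {1} ∩ (A ∖ {1}) = ∅, so x is NOT a limit point.
  x = 2: opens ∋ x are {0, 1, 2, 3, 4}; each meets A ∖ {2}, so x IS a limit point.
  x = 3: opens ∋ x are {3, 4}, {0, 3, 4}, {1, 3, 4}, {0, 1, 3, 4}, {0, 1, 2, 3, 4}; each meets A ∖ {3}, so x IS a limit point.
  x = 4: open {3, 4} ∋ x has {3, 4} ∩ (A ∖ {4}) = ∅, so x is NOT a limit point.
Collecting: A' = {2, 3}.


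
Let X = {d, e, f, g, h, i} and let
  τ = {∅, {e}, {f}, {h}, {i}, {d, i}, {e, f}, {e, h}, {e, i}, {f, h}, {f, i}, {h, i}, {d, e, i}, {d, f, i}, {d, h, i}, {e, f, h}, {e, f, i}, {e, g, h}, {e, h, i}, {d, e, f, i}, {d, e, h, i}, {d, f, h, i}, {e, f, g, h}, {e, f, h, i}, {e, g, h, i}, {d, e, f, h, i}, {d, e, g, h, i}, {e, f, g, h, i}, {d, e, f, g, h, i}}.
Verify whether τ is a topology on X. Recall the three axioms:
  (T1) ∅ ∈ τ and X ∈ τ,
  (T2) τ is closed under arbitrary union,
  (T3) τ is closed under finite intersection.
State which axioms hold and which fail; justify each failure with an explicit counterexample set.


τ is NOT a topology on X.

Axiom (T1): ∅ ∈ τ? Yes; X ∈ τ? Yes.
Axiom (T2/T3): check pairwise unions and intersections of members of τ.
Counterexample for (T2): {f} ∪ {h, i} = {f, h, i} ∉ τ. Therefore τ is NOT a topology.


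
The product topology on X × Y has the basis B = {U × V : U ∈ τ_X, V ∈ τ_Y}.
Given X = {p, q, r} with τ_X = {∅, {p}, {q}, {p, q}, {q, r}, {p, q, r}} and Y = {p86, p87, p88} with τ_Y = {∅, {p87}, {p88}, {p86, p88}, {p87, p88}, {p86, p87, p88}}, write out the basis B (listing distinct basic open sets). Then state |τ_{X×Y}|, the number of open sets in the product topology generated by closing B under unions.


Basis B = {∅ × ∅, {p} × {p87}, {p} × {p88}, {q} × {p87}, {q} × {p88}, {p} × {p86, p88}, {p} × {p87, p88}, {p, q} × {p87}, {p, q} × {p88}, {q} × {p86, p88}, {q} × {p87, p88}, {q, r} × {p87}, {q, r} × {p88}, {p} × {p86, p87, p88}, {p, q, r} × {p87}, {p, q, r} × {p88}, {q} × {p86, p87, p88}, {p, q} × {p86, p88}, {p, q} × {p87, p88}, {q, r} × {p86, p88}, {q, r} × {p87, p88}, {p, q} × {p86, p87, p88}, {p, q, r} × {p86, p88}, {p, q, r} × {p87, p88}, {q, r} × {p86, p87, p88}, {p, q, r} × {p86, p87, p88}}; |τ_{X×Y}| = 108.

Enumerate products U × V with U ∈ τ_X, V ∈ τ_Y (deduplicated):
  ∅ × ∅ = {} (∅)
  {p} × {p87} = {(p,p87)}
  {p} × {p88} = {(p,p88)}
  {q} × {p87} = {(q,p87)}
  {q} × {p88} = {(q,p88)}
  {p} × {p86, p88} = {(p,p86), (p,p88)}
  {p} × {p87, p88} = {(p,p87), (p,p88)}
  {p, q} × {p87} = {(p,p87), (q,p87)}
  {p, q} × {p88} = {(p,p88), (q,p88)}
  {q} × {p86, p88} = {(q,p86), (q,p88)}
  {q} × {p87, p88} = {(q,p87), (q,p88)}
  {q, r} × {p87} = {(q,p87), (r,p87)}
  {q, r} × {p88} = {(q,p88), (r,p88)}
  {p} × {p86, p87, p88} = {(p,p86), (p,p87), (p,p88)}
  {p, q, r} × {p87} = {(p,p87), (q,p87), (r,p87)}
  {p, q, r} × {p88} = {(p,p88), (q,p88), (r,p88)}
  {q} × {p86, p87, p88} = {(q,p86), (q,p87), (q,p88)}
  {p, q} × {p86, p88} = {(p,p86), (p,p88), (q,p86), (q,p88)}
  {p, q} × {p87, p88} = {(p,p87), (p,p88), (q,p87), (q,p88)}
  {q, r} × {p86, p88} = {(q,p86), (q,p88), (r,p86), (r,p88)}
  {q, r} × {p87, p88} = {(q,p87), (q,p88), (r,p87), (r,p88)}
  {p, q} × {p86, p87, p88} = {(p,p86), (p,p87), (p,p88), (q,p86), (q,p87), (q,p88)}
  {p, q, r} × {p86, p88} = {(p,p86), (p,p88), (q,p86), (q,p88), (r,p86), (r,p88)}
  {p, q, r} × {p87, p88} = {(p,p87), (p,p88), (q,p87), (q,p88), (r,p87), (r,p88)}
  {q, r} × {p86, p87, p88} = {(q,p86), (q,p87), (q,p88), (r,p86), (r,p87), (r,p88)}
  {p, q, r} × {p86, p87, p88} = {(p,p86), (p,p87), (p,p88), (q,p86), (q,p87), (q,p88), (r,p86), (r,p87), (r,p88)}
These 26 distinct sets form the basis B.
Close under arbitrary unions to get τ_{X×Y}; counting gives |τ_{X×Y}| = 108.


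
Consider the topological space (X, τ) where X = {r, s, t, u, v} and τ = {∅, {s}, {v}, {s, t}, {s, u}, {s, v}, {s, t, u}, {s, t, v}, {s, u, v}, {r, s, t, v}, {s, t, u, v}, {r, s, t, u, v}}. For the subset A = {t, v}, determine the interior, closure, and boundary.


int(A) = {v}, cl(A) = {r, t, v}, ∂A = {r, t}.

Closed sets in (X, τ) are complements of opens:
  closed(X, τ) = {∅, {r}, {u}, {r, t}, {r, u}, {r, v}, {r, t, u}, {r, t, v}, {r, u, v}, {r, s, t, u}, {r, t, u, v}, {r, s, t, u, v}}.
int(A) = ⋃ {U ∈ τ : U ⊆ A}. Opens contained in A: ∅, {v}.
Taking the union of these: int(A) = {v}.
cl(A) = ⋂ {C closed : A ⊆ C}. Closed sets containing A: {r, t, v}, {r, t, u, v}, {r, s, t, u, v}.
Intersecting these: cl(A) = {r, t, v}.
∂A = cl(A) ∖ int(A) = {r, t, v} ∖ {v} = {r, t}.


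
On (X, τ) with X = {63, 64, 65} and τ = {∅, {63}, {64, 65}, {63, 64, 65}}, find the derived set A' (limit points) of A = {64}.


A' = {65}

For each x ∈ X, list the open sets U ∈ τ with x ∈ U, then check whether U ∩ (A ∖ {x}) ≠ ∅ for every such U.
  x = 63: open {63} ∋ x has {63} ∩ (A ∖ {63}) = ∅, so x is NOT a limit point.
  x = 64: open {64, 65} ∋ x has {64, 65} ∩ (A ∖ {64}) = ∅, so x is NOT a limit point.
  x = 65: opens ∋ x are {64, 65}, {63, 64, 65}; each meets A ∖ {65}, so x IS a limit point.
Collecting: A' = {65}.


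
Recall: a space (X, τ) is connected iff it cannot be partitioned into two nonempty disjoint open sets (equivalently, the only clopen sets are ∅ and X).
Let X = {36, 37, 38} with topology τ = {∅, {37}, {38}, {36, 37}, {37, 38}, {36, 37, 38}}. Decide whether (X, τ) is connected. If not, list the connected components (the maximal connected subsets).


(X, τ) is disconnected; components = [{38}, {36, 37}].

Find clopen sets (U ∈ τ with X ∖ U ∈ τ):
  U = ∅, X ∖ U = {36, 37, 38} — both open, so U is clopen.
  U = {38}, X ∖ U = {36, 37} — both open, so U is clopen.
  U = {36, 37}, X ∖ U = {38} — both open, so U is clopen.
  U = {36, 37, 38}, X ∖ U = ∅ — both open, so U is clopen.
Nontrivial clopen(s) exist: e.g. {36, 37}. So (X, τ) is disconnected.
Compute connected components by grouping points that agree on all clopens:
  component: {38}
  component: {36, 37}


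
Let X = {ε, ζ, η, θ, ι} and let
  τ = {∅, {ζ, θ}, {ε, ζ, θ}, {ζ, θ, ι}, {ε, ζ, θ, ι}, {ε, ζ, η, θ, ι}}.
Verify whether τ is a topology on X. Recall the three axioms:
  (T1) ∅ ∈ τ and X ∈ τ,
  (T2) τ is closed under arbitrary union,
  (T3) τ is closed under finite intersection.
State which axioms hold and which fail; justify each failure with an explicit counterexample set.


τ IS a topology on X.

Axiom (T1): ∅ ∈ τ? Yes; X ∈ τ? Yes.
Axiom (T2/T3): check pairwise unions and intersections of members of τ.
All pairwise intersections and unions checked — each lies in τ. Therefore τ satisfies (T1), (T2), (T3): it IS a topology on X.


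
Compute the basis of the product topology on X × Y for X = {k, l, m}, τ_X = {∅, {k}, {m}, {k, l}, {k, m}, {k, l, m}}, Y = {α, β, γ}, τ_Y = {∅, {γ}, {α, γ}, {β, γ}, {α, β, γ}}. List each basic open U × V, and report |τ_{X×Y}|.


Basis B = {∅ × ∅, {k} × {γ}, {m} × {γ}, {k} × {α, γ}, {k} × {β, γ}, {k, l} × {γ}, {k, m} × {γ}, {m} × {α, γ}, {m} × {β, γ}, {k} × {α, β, γ}, {k, l, m} × {γ}, {m} × {α, β, γ}, {k, l} × {α, γ}, {k, m} × {α, γ}, {k, l} × {β, γ}, {k, m} × {β, γ}, {k, l} × {α, β, γ}, {k, m} × {α, β, γ}, {k, l, m} × {α, γ}, {k, l, m} × {β, γ}, {k, l, m} × {α, β, γ}}; |τ_{X×Y}| = 70.

Enumerate products U × V with U ∈ τ_X, V ∈ τ_Y (deduplicated):
  ∅ × ∅ = {} (∅)
  {k} × {γ} = {(k,γ)}
  {m} × {γ} = {(m,γ)}
  {k} × {α, γ} = {(k,α), (k,γ)}
  {k} × {β, γ} = {(k,β), (k,γ)}
  {k, l} × {γ} = {(k,γ), (l,γ)}
  {k, m} × {γ} = {(k,γ), (m,γ)}
  {m} × {α, γ} = {(m,α), (m,γ)}
  {m} × {β, γ} = {(m,β), (m,γ)}
  {k} × {α, β, γ} = {(k,α), (k,β), (k,γ)}
  {k, l, m} × {γ} = {(k,γ), (l,γ), (m,γ)}
  {m} × {α, β, γ} = {(m,α), (m,β), (m,γ)}
  {k, l} × {α, γ} = {(k,α), (k,γ), (l,α), (l,γ)}
  {k, m} × {α, γ} = {(k,α), (k,γ), (m,α), (m,γ)}
  {k, l} × {β, γ} = {(k,β), (k,γ), (l,β), (l,γ)}
  {k, m} × {β, γ} = {(k,β), (k,γ), (m,β), (m,γ)}
  {k, l} × {α, β, γ} = {(k,α), (k,β), (k,γ), (l,α), (l,β), (l,γ)}
  {k, m} × {α, β, γ} = {(k,α), (k,β), (k,γ), (m,α), (m,β), (m,γ)}
  {k, l, m} × {α, γ} = {(k,α), (k,γ), (l,α), (l,γ), (m,α), (m,γ)}
  {k, l, m} × {β, γ} = {(k,β), (k,γ), (l,β), (l,γ), (m,β), (m,γ)}
  {k, l, m} × {α, β, γ} = {(k,α), (k,β), (k,γ), (l,α), (l,β), (l,γ), (m,α), (m,β), (m,γ)}
These 21 distinct sets form the basis B.
Close under arbitrary unions to get τ_{X×Y}; counting gives |τ_{X×Y}| = 70.


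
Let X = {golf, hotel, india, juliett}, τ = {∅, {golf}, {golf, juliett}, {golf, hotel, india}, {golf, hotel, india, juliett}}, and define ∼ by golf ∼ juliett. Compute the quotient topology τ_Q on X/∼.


X/∼ = {[golf=juliett], [hotel], [india]}; |τ_Q| = 3.

Equivalence classes: [golf=juliett], [hotel], [india].
Quotient map π: X → X/∼ sends golf ↦ [golf=juliett], hotel ↦ [hotel], india ↦ [india], juliett ↦ [golf=juliett].
For each subset V ⊆ X/∼, compute π^{-1}(V) ⊆ X and check whether π^{-1}(V) ∈ τ. V is open in τ_Q iff π^{-1}(V) ∈ τ.
  V = {}: π^{-1}(V) = ∅ ∈ τ ✓.
  V = {[golf=juliett]}: π^{-1}(V) = {golf, juliett} ∈ τ ✓.
  V = {[hotel]}: π^{-1}(V) = {hotel} ∉ τ ✗.
  V = {[golf=juliett], [hotel]}: π^{-1}(V) = {golf, hotel, juliett} ∉ τ ✗.
  V = {[india]}: π^{-1}(V) = {india} ∉ τ ✗.
  V = {[golf=juliett], [india]}: π^{-1}(V) = {golf, india, juliett} ∉ τ ✗.
  V = {[hotel], [india]}: π^{-1}(V) = {hotel, india} ∉ τ ✗.
  V = {[golf=juliett], [hotel], [india]}: π^{-1}(V) = {golf, hotel, india, juliett} ∈ τ ✓.
Open sets in the quotient: τ_Q = {{}, {[golf=juliett]}, {[golf=juliett], [hotel], [india]}} (3 elements).


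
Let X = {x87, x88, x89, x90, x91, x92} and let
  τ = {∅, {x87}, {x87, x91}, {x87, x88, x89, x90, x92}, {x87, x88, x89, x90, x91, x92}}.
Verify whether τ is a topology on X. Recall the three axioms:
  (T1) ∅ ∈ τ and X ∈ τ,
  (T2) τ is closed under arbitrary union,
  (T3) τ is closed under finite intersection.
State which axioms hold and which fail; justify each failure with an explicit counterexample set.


τ IS a topology on X.

Axiom (T1): ∅ ∈ τ? Yes; X ∈ τ? Yes.
Axiom (T2/T3): check pairwise unions and intersections of members of τ.
All pairwise intersections and unions checked — each lies in τ. Therefore τ satisfies (T1), (T2), (T3): it IS a topology on X.


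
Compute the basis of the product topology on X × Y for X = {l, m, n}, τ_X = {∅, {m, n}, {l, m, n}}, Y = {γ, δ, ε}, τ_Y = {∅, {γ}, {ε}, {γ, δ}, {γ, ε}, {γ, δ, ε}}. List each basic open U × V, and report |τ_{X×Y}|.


Basis B = {∅ × ∅, {m, n} × {γ}, {m, n} × {ε}, {l, m, n} × {γ}, {l, m, n} × {ε}, {m, n} × {γ, δ}, {m, n} × {γ, ε}, {l, m, n} × {γ, δ}, {l, m, n} × {γ, ε}, {m, n} × {γ, δ, ε}, {l, m, n} × {γ, δ, ε}}; |τ_{X×Y}| = 18.

Enumerate products U × V with U ∈ τ_X, V ∈ τ_Y (deduplicated):
  ∅ × ∅ = {} (∅)
  {m, n} × {γ} = {(m,γ), (n,γ)}
  {m, n} × {ε} = {(m,ε), (n,ε)}
  {l, m, n} × {γ} = {(l,γ), (m,γ), (n,γ)}
  {l, m, n} × {ε} = {(l,ε), (m,ε), (n,ε)}
  {m, n} × {γ, δ} = {(m,γ), (m,δ), (n,γ), (n,δ)}
  {m, n} × {γ, ε} = {(m,γ), (m,ε), (n,γ), (n,ε)}
  {l, m, n} × {γ, δ} = {(l,γ), (l,δ), (m,γ), (m,δ), (n,γ), (n,δ)}
  {l, m, n} × {γ, ε} = {(l,γ), (l,ε), (m,γ), (m,ε), (n,γ), (n,ε)}
  {m, n} × {γ, δ, ε} = {(m,γ), (m,δ), (m,ε), (n,γ), (n,δ), (n,ε)}
  {l, m, n} × {γ, δ, ε} = {(l,γ), (l,δ), (l,ε), (m,γ), (m,δ), (m,ε), (n,γ), (n,δ), (n,ε)}
These 11 distinct sets form the basis B.
Close under arbitrary unions to get τ_{X×Y}; counting gives |τ_{X×Y}| = 18.


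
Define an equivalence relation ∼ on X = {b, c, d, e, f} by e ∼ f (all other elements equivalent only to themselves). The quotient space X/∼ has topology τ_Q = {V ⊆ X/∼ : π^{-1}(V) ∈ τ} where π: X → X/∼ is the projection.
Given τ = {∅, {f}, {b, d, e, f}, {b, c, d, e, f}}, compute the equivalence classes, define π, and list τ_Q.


X/∼ = {[b], [c], [d], [e=f]}; |τ_Q| = 3.

Equivalence classes: [b], [c], [d], [e=f].
Quotient map π: X → X/∼ sends b ↦ [b], c ↦ [c], d ↦ [d], e ↦ [e=f], f ↦ [e=f].
For each subset V ⊆ X/∼, compute π^{-1}(V) ⊆ X and check whether π^{-1}(V) ∈ τ. V is open in τ_Q iff π^{-1}(V) ∈ τ.
  V = {}: π^{-1}(V) = ∅ ∈ τ ✓.
  V = {[b]}: π^{-1}(V) = {b} ∉ τ ✗.
  V = {[c]}: π^{-1}(V) = {c} ∉ τ ✗.
  V = {[b], [c]}: π^{-1}(V) = {b, c} ∉ τ ✗.
  V = {[d]}: π^{-1}(V) = {d} ∉ τ ✗.
  V = {[b], [d]}: π^{-1}(V) = {b, d} ∉ τ ✗.
  V = {[c], [d]}: π^{-1}(V) = {c, d} ∉ τ ✗.
  V = {[b], [c], [d]}: π^{-1}(V) = {b, c, d} ∉ τ ✗.
  V = {[e=f]}: π^{-1}(V) = {e, f} ∉ τ ✗.
  V = {[b], [e=f]}: π^{-1}(V) = {b, e, f} ∉ τ ✗.
  V = {[c], [e=f]}: π^{-1}(V) = {c, e, f} ∉ τ ✗.
  V = {[b], [c], [e=f]}: π^{-1}(V) = {b, c, e, f} ∉ τ ✗.
  V = {[d], [e=f]}: π^{-1}(V) = {d, e, f} ∉ τ ✗.
  V = {[b], [d], [e=f]}: π^{-1}(V) = {b, d, e, f} ∈ τ ✓.
  V = {[c], [d], [e=f]}: π^{-1}(V) = {c, d, e, f} ∉ τ ✗.
  V = {[b], [c], [d], [e=f]}: π^{-1}(V) = {b, c, d, e, f} ∈ τ ✓.
Open sets in the quotient: τ_Q = {{}, {[b], [d], [e=f]}, {[b], [c], [d], [e=f]}} (3 elements).


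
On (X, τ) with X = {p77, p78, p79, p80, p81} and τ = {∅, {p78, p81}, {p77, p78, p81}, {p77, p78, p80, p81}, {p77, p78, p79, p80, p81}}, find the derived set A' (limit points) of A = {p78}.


A' = {p77, p79, p80, p81}

For each x ∈ X, list the open sets U ∈ τ with x ∈ U, then check whether U ∩ (A ∖ {x}) ≠ ∅ for every such U.
  x = p77: opens ∋ x are {p77, p78, p81}, {p77, p78, p80, p81}, {p77, p78, p79, p80, p81}; each meets A ∖ {p77}, so x IS a limit point.
  x = p78: open {p78, p81} ∋ x has {p78, p81} ∩ (A ∖ {p78}) = ∅, so x is NOT a limit point.
  x = p79: opens ∋ x are {p77, p78, p79, p80, p81}; each meets A ∖ {p79}, so x IS a limit point.
  x = p80: opens ∋ x are {p77, p78, p80, p81}, {p77, p78, p79, p80, p81}; each meets A ∖ {p80}, so x IS a limit point.
  x = p81: opens ∋ x are {p78, p81}, {p77, p78, p81}, {p77, p78, p80, p81}, {p77, p78, p79, p80, p81}; each meets A ∖ {p81}, so x IS a limit point.
Collecting: A' = {p77, p79, p80, p81}.


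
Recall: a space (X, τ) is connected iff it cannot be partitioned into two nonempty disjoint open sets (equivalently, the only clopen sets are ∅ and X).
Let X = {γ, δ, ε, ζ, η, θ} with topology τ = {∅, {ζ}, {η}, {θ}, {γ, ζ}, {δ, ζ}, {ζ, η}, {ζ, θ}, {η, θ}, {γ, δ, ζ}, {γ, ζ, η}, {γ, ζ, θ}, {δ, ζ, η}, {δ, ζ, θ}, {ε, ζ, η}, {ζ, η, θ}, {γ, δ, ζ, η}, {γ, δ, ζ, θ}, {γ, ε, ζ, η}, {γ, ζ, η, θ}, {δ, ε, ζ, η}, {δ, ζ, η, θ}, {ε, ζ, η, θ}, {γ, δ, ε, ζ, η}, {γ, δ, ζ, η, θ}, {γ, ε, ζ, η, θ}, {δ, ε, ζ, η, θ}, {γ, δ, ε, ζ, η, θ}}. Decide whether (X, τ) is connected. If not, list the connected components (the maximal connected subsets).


(X, τ) is disconnected; components = [{θ}, {γ, δ, ε, ζ, η}].

Find clopen sets (U ∈ τ with X ∖ U ∈ τ):
  U = ∅, X ∖ U = {γ, δ, ε, ζ, η, θ} — both open, so U is clopen.
  U = {θ}, X ∖ U = {γ, δ, ε, ζ, η} — both open, so U is clopen.
  U = {γ, δ, ε, ζ, η}, X ∖ U = {θ} — both open, so U is clopen.
  U = {γ, δ, ε, ζ, η, θ}, X ∖ U = ∅ — both open, so U is clopen.
Nontrivial clopen(s) exist: e.g. {γ, δ, ε, ζ, η}. So (X, τ) is disconnected.
Compute connected components by grouping points that agree on all clopens:
  component: {θ}
  component: {γ, δ, ε, ζ, η}


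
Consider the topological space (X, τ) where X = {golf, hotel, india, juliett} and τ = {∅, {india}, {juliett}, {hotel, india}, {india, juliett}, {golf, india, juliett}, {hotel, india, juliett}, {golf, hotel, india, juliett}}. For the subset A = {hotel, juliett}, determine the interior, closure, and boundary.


int(A) = {juliett}, cl(A) = {golf, hotel, juliett}, ∂A = {golf, hotel}.

Closed sets in (X, τ) are complements of opens:
  closed(X, τ) = {∅, {golf}, {hotel}, {golf, hotel}, {golf, juliett}, {golf, hotel, india}, {golf, hotel, juliett}, {golf, hotel, india, juliett}}.
int(A) = ⋃ {U ∈ τ : U ⊆ A}. Opens contained in A: ∅, {juliett}.
Taking the union of these: int(A) = {juliett}.
cl(A) = ⋂ {C closed : A ⊆ C}. Closed sets containing A: {golf, hotel, juliett}, {golf, hotel, india, juliett}.
Intersecting these: cl(A) = {golf, hotel, juliett}.
∂A = cl(A) ∖ int(A) = {golf, hotel, juliett} ∖ {juliett} = {golf, hotel}.


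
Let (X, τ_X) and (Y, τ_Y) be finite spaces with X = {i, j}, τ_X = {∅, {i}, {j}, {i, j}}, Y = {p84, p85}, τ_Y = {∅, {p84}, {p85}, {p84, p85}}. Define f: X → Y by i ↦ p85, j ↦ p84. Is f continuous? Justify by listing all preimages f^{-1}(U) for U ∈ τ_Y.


f IS continuous.

Compute f^{-1}(U) for each U ∈ τ_Y:
  U = ∅: f^{-1}(U) = ∅ ∈ τ_X ✓.
  U = {p84}: f^{-1}(U) = {j} ∈ τ_X ✓.
  U = {p85}: f^{-1}(U) = {i} ∈ τ_X ✓.
  U = {p84, p85}: f^{-1}(U) = {i, j} ∈ τ_X ✓.
Every preimage lies in τ_X, so f IS continuous.


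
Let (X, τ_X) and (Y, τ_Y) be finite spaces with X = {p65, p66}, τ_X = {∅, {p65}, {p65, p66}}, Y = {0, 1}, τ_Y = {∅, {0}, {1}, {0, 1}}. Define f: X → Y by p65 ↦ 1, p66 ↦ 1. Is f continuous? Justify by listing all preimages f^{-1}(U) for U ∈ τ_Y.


f IS continuous.

Compute f^{-1}(U) for each U ∈ τ_Y:
  U = ∅: f^{-1}(U) = ∅ ∈ τ_X ✓.
  U = {0}: f^{-1}(U) = ∅ ∈ τ_X ✓.
  U = {1}: f^{-1}(U) = {p65, p66} ∈ τ_X ✓.
  U = {0, 1}: f^{-1}(U) = {p65, p66} ∈ τ_X ✓.
Every preimage lies in τ_X, so f IS continuous.


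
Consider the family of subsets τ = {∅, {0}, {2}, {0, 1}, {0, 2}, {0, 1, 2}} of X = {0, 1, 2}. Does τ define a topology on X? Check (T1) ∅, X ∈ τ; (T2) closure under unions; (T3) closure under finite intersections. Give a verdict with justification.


τ IS a topology on X.

Axiom (T1): ∅ ∈ τ? Yes; X ∈ τ? Yes.
Axiom (T2/T3): check pairwise unions and intersections of members of τ.
All pairwise intersections and unions checked — each lies in τ. Therefore τ satisfies (T1), (T2), (T3): it IS a topology on X.


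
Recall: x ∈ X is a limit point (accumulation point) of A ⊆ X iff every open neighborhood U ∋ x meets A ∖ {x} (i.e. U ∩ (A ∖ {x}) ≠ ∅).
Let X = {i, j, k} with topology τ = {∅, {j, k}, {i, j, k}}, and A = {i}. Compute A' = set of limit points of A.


A' = ∅

For each x ∈ X, list the open sets U ∈ τ with x ∈ U, then check whether U ∩ (A ∖ {x}) ≠ ∅ for every such U.
  x = i: open {i, j, k} ∋ x has {i, j, k} ∩ (A ∖ {i}) = ∅, so x is NOT a limit point.
  x = j: open {j, k} ∋ x has {j, k} ∩ (A ∖ {j}) = ∅, so x is NOT a limit point.
  x = k: open {j, k} ∋ x has {j, k} ∩ (A ∖ {k}) = ∅, so x is NOT a limit point.
Collecting: A' = ∅.


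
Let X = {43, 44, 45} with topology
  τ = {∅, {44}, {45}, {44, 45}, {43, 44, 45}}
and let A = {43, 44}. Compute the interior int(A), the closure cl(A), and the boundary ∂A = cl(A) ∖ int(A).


int(A) = {44}, cl(A) = {43, 44}, ∂A = {43}.

Closed sets in (X, τ) are complements of opens:
  closed(X, τ) = {∅, {43}, {43, 44}, {43, 45}, {43, 44, 45}}.
int(A) = ⋃ {U ∈ τ : U ⊆ A}. Opens contained in A: ∅, {44}.
Taking the union of these: int(A) = {44}.
cl(A) = ⋂ {C closed : A ⊆ C}. Closed sets containing A: {43, 44}, {43, 44, 45}.
Intersecting these: cl(A) = {43, 44}.
∂A = cl(A) ∖ int(A) = {43, 44} ∖ {44} = {43}.


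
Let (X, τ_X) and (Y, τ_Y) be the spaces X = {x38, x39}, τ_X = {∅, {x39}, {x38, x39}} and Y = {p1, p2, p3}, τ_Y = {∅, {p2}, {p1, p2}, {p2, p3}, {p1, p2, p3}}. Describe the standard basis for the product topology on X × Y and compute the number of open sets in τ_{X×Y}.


Basis B = {∅ × ∅, {x39} × {p2}, {x38, x39} × {p2}, {x39} × {p1, p2}, {x39} × {p2, p3}, {x39} × {p1, p2, p3}, {x38, x39} × {p1, p2}, {x38, x39} × {p2, p3}, {x38, x39} × {p1, p2, p3}}; |τ_{X×Y}| = 14.

Enumerate products U × V with U ∈ τ_X, V ∈ τ_Y (deduplicated):
  ∅ × ∅ = {} (∅)
  {x39} × {p2} = {(x39,p2)}
  {x38, x39} × {p2} = {(x38,p2), (x39,p2)}
  {x39} × {p1, p2} = {(x39,p1), (x39,p2)}
  {x39} × {p2, p3} = {(x39,p2), (x39,p3)}
  {x39} × {p1, p2, p3} = {(x39,p1), (x39,p2), (x39,p3)}
  {x38, x39} × {p1, p2} = {(x38,p1), (x38,p2), (x39,p1), (x39,p2)}
  {x38, x39} × {p2, p3} = {(x38,p2), (x38,p3), (x39,p2), (x39,p3)}
  {x38, x39} × {p1, p2, p3} = {(x38,p1), (x38,p2), (x38,p3), (x39,p1), (x39,p2), (x39,p3)}
These 9 distinct sets form the basis B.
Close under arbitrary unions to get τ_{X×Y}; counting gives |τ_{X×Y}| = 14.


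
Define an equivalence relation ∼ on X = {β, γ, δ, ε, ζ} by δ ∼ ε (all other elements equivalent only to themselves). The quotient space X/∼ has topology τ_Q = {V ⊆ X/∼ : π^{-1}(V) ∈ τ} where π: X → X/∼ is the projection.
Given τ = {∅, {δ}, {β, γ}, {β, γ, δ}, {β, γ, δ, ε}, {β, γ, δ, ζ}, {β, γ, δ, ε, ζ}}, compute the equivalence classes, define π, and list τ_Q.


X/∼ = {[β], [γ], [δ=ε], [ζ]}; |τ_Q| = 4.

Equivalence classes: [β], [γ], [δ=ε], [ζ].
Quotient map π: X → X/∼ sends β ↦ [β], γ ↦ [γ], δ ↦ [δ=ε], ε ↦ [δ=ε], ζ ↦ [ζ].
For each subset V ⊆ X/∼, compute π^{-1}(V) ⊆ X and check whether π^{-1}(V) ∈ τ. V is open in τ_Q iff π^{-1}(V) ∈ τ.
  V = {}: π^{-1}(V) = ∅ ∈ τ ✓.
  V = {[β]}: π^{-1}(V) = {β} ∉ τ ✗.
  V = {[γ]}: π^{-1}(V) = {γ} ∉ τ ✗.
  V = {[β], [γ]}: π^{-1}(V) = {β, γ} ∈ τ ✓.
  V = {[δ=ε]}: π^{-1}(V) = {δ, ε} ∉ τ ✗.
  V = {[β], [δ=ε]}: π^{-1}(V) = {β, δ, ε} ∉ τ ✗.
  V = {[γ], [δ=ε]}: π^{-1}(V) = {γ, δ, ε} ∉ τ ✗.
  V = {[β], [γ], [δ=ε]}: π^{-1}(V) = {β, γ, δ, ε} ∈ τ ✓.
  V = {[ζ]}: π^{-1}(V) = {ζ} ∉ τ ✗.
  V = {[β], [ζ]}: π^{-1}(V) = {β, ζ} ∉ τ ✗.
  V = {[γ], [ζ]}: π^{-1}(V) = {γ, ζ} ∉ τ ✗.
  V = {[β], [γ], [ζ]}: π^{-1}(V) = {β, γ, ζ} ∉ τ ✗.
  V = {[δ=ε], [ζ]}: π^{-1}(V) = {δ, ε, ζ} ∉ τ ✗.
  V = {[β], [δ=ε], [ζ]}: π^{-1}(V) = {β, δ, ε, ζ} ∉ τ ✗.
  V = {[γ], [δ=ε], [ζ]}: π^{-1}(V) = {γ, δ, ε, ζ} ∉ τ ✗.
  V = {[β], [γ], [δ=ε], [ζ]}: π^{-1}(V) = {β, γ, δ, ε, ζ} ∈ τ ✓.
Open sets in the quotient: τ_Q = {{}, {[β], [γ]}, {[β], [γ], [δ=ε]}, {[β], [γ], [δ=ε], [ζ]}} (4 elements).
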